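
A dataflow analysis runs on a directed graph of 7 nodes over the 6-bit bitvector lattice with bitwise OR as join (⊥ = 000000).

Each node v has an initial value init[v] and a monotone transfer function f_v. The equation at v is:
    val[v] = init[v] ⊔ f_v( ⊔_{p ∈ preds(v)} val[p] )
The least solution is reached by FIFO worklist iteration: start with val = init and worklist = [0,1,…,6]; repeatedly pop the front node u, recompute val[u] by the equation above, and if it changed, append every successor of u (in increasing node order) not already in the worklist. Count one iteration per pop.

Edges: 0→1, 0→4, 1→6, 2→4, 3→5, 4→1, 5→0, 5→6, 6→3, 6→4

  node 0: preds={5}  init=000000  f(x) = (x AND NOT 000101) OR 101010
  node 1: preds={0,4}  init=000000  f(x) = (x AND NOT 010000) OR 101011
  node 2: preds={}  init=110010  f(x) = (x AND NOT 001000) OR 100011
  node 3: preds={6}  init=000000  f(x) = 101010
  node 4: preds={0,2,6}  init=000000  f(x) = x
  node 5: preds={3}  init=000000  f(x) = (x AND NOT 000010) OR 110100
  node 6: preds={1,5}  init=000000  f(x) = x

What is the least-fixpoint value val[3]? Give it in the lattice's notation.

Iteration log — 13 steps:
  step 1. node 0  ⊔preds=000000  new=101010  old=000000  +wl: 
  step 2. node 1  ⊔preds=101010  new=101011  old=000000  +wl: 
  step 3. node 2  ⊔preds=000000  new=110011  old=110010  +wl: 
  step 4. node 3  ⊔preds=000000  new=101010  old=000000  +wl: 
  step 5. node 4  ⊔preds=111011  new=111011  old=000000  +wl: 1
  step 6. node 5  ⊔preds=101010  new=111100  old=000000  +wl: 0
  step 7. node 6  ⊔preds=111111  new=111111  old=000000  +wl: 3,4
  step 8. node 1  ⊔preds=111011  new=101011  stable
  step 9. node 0  ⊔preds=111100  new=111010  old=101010  +wl: 1
  step 10. node 3  ⊔preds=111111  new=101010  stable
  step 11. node 4  ⊔preds=111111  new=111111  old=111011  +wl: 
  step 12. node 1  ⊔preds=111111  new=101111  old=101011  +wl: 6
  step 13. node 6  ⊔preds=111111  new=111111  stable

Least fixpoint reached:
  node 0: 111010
  node 1: 101111
  node 2: 110011
  node 3: 101010
  node 4: 111111
  node 5: 111100
  node 6: 111111

101010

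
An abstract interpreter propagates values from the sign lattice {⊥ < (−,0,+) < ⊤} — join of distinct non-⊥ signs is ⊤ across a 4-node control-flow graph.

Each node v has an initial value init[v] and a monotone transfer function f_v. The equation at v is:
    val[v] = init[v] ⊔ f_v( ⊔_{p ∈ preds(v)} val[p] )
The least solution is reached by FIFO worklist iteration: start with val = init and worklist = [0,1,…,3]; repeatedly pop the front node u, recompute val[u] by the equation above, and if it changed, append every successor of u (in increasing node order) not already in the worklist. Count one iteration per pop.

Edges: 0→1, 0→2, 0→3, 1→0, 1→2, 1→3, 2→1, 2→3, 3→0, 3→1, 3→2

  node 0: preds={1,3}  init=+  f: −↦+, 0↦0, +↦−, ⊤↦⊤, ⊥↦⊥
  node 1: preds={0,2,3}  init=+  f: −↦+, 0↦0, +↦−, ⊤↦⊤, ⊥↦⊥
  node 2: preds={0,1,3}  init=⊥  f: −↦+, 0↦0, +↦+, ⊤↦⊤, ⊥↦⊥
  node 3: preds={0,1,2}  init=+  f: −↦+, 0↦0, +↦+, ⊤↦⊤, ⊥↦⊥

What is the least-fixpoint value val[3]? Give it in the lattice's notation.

Trace (7 dequeues):
  [1] u=0 | in + | out ⊤ | prev + | push {}
  [2] u=1 | in ⊤ | out ⊤ | prev + | push {0}
  [3] u=2 | in ⊤ | out ⊤ | prev ⊥ | push {1}
  [4] u=3 | in ⊤ | out ⊤ | prev + | push {2}
  [5] u=0 | in ⊤ | out ⊤ | ==
  [6] u=1 | in ⊤ | out ⊤ | ==
  [7] u=2 | in ⊤ | out ⊤ | ==

Converged values:
  [0] ⊤
  [1] ⊤
  [2] ⊤
  [3] ⊤

⊤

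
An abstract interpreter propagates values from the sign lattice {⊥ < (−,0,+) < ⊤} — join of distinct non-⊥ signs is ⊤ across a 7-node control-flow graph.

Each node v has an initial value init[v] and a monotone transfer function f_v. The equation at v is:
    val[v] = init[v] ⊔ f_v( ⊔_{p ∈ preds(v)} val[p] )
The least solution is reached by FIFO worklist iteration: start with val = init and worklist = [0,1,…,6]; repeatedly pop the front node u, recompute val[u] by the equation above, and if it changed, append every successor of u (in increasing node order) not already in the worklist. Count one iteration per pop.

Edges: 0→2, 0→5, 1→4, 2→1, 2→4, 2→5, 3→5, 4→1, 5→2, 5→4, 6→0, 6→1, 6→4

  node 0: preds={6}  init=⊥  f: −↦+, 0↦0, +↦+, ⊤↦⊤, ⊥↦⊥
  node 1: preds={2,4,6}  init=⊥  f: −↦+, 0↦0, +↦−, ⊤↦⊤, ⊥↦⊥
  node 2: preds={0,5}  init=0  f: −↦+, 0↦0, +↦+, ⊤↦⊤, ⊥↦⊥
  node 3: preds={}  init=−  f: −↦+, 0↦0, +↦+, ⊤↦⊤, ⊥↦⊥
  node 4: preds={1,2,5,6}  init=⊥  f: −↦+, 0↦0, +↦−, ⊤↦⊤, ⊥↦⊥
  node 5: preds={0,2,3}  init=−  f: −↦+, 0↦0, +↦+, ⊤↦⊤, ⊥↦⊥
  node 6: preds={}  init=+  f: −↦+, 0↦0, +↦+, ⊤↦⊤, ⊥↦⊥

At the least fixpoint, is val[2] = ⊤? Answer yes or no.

Trace (10 dequeues):
  [1] u=0 | in + | out + | prev ⊥ | push {}
  [2] u=1 | in ⊤ | out ⊤ | prev ⊥ | push {}
  [3] u=2 | in ⊤ | out ⊤ | prev 0 | push {1}
  [4] u=3 | in ⊥ | out − | ==
  [5] u=4 | in ⊤ | out ⊤ | prev ⊥ | push {}
  [6] u=5 | in ⊤ | out ⊤ | prev − | push {2,4}
  [7] u=6 | in ⊥ | out + | ==
  [8] u=1 | in ⊤ | out ⊤ | ==
  [9] u=2 | in ⊤ | out ⊤ | ==
  [10] u=4 | in ⊤ | out ⊤ | ==

Converged values:
  [0] +
  [1] ⊤
  [2] ⊤
  [3] −
  [4] ⊤
  [5] ⊤
  [6] +

yes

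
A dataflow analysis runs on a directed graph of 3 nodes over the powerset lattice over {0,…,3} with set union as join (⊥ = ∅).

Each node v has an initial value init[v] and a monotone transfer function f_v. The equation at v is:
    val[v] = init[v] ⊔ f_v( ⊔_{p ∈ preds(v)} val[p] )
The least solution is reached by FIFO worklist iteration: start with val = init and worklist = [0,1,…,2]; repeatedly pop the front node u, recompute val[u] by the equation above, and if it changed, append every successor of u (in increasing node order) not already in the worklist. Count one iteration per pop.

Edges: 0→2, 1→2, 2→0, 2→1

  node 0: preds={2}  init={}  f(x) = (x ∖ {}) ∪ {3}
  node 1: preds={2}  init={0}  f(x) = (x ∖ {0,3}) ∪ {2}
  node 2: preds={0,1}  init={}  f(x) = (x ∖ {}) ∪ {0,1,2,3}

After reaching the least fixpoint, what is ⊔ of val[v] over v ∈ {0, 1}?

{0,1,2,3}

Trace (6 dequeues):
  [1] u=0 | in {} | out {3} | prev {} | push {}
  [2] u=1 | in {} | out {0,2} | prev {0} | push {}
  [3] u=2 | in {0,2,3} | out {0,1,2,3} | prev {} | push {0,1}
  [4] u=0 | in {0,1,2,3} | out {0,1,2,3} | prev {3} | push {2}
  [5] u=1 | in {0,1,2,3} | out {0,1,2} | prev {0,2} | push {}
  [6] u=2 | in {0,1,2,3} | out {0,1,2,3} | ==

Converged values:
  [0] {0,1,2,3}
  [1] {0,1,2}
  [2] {0,1,2,3}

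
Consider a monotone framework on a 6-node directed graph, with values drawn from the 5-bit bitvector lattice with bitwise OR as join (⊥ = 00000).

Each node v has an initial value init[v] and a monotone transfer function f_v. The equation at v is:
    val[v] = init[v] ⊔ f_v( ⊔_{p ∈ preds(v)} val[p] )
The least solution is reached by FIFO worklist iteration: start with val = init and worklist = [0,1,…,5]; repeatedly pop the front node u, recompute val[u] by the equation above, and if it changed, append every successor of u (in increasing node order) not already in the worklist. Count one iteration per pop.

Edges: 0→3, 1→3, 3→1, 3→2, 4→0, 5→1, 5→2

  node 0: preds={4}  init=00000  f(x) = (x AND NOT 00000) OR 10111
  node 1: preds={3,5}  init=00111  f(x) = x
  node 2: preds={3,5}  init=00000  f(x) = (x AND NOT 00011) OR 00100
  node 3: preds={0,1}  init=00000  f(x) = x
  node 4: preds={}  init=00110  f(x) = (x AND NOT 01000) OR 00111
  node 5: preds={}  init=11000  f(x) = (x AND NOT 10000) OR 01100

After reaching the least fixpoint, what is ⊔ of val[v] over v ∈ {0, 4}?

10111

Trace (9 dequeues):
  [1] u=0 | in 00110 | out 10111 | prev 00000 | push {}
  [2] u=1 | in 11000 | out 11111 | prev 00111 | push {}
  [3] u=2 | in 11000 | out 11100 | prev 00000 | push {}
  [4] u=3 | in 11111 | out 11111 | prev 00000 | push {1,2}
  [5] u=4 | in 00000 | out 00111 | prev 00110 | push {0}
  [6] u=5 | in 00000 | out 11100 | prev 11000 | push {}
  [7] u=1 | in 11111 | out 11111 | ==
  [8] u=2 | in 11111 | out 11100 | ==
  [9] u=0 | in 00111 | out 10111 | ==

Converged values:
  [0] 10111
  [1] 11111
  [2] 11100
  [3] 11111
  [4] 00111
  [5] 11100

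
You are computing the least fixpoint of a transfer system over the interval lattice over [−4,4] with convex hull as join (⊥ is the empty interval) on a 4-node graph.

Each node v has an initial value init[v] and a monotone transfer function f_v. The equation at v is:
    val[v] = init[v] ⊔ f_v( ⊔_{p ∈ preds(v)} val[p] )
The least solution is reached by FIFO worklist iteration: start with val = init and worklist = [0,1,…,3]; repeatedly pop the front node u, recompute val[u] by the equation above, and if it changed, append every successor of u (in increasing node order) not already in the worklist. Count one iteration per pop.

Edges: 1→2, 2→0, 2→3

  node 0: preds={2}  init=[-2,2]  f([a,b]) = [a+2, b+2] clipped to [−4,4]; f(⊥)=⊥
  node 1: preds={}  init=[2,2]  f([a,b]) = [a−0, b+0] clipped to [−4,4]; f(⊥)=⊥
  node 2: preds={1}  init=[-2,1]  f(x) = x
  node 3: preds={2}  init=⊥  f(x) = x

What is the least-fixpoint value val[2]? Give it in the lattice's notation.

[-2,2]

Worklist (5 pops):
  #1 pop 0: in=[-2,1] → [-2,3] (was [-2,2]); enqueue []
  #2 pop 1: in=⊥ → [2,2] (no change)
  #3 pop 2: in=[2,2] → [-2,2] (was [-2,1]); enqueue [0]
  #4 pop 3: in=[-2,2] → [-2,2] (was ⊥); enqueue []
  #5 pop 0: in=[-2,2] → [-2,4] (was [-2,3]); enqueue []

Fixpoint:
  val[0] = [-2,4]
  val[1] = [2,2]
  val[2] = [-2,2]
  val[3] = [-2,2]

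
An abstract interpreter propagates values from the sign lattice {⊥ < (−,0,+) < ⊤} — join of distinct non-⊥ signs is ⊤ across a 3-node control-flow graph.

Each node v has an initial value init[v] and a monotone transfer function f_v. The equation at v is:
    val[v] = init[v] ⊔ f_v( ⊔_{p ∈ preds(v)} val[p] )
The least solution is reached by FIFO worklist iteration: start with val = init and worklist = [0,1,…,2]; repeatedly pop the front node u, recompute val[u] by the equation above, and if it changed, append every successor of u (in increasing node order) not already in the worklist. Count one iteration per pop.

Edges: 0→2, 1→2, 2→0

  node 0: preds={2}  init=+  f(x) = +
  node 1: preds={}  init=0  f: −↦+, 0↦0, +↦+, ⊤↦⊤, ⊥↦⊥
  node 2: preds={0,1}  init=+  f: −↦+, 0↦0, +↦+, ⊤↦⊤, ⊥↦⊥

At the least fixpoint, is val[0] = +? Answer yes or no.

yes

Trace (4 dequeues):
  [1] u=0 | in + | out + | ==
  [2] u=1 | in ⊥ | out 0 | ==
  [3] u=2 | in ⊤ | out ⊤ | prev + | push {0}
  [4] u=0 | in ⊤ | out + | ==

Converged values:
  [0] +
  [1] 0
  [2] ⊤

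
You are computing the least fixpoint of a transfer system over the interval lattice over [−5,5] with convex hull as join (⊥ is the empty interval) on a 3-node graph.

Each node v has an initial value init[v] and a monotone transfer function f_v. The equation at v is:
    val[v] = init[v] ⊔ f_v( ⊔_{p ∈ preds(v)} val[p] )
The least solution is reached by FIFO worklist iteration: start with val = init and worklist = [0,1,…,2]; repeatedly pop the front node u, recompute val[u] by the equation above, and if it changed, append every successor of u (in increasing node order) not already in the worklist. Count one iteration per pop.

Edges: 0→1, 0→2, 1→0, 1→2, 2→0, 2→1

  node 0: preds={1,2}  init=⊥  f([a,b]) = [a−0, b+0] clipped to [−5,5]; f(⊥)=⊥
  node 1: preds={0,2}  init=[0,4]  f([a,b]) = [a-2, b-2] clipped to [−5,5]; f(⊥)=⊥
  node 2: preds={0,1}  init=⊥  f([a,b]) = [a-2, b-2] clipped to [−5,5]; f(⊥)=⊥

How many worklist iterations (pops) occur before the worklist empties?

Iteration log — 9 steps:
  step 1. node 0  ⊔preds=[0,4]  new=[0,4]  old=⊥  +wl: 
  step 2. node 1  ⊔preds=[0,4]  new=[-2,4]  old=[0,4]  +wl: 0
  step 3. node 2  ⊔preds=[-2,4]  new=[-4,2]  old=⊥  +wl: 1
  step 4. node 0  ⊔preds=[-4,4]  new=[-4,4]  old=[0,4]  +wl: 2
  step 5. node 1  ⊔preds=[-4,4]  new=[-5,4]  old=[-2,4]  +wl: 0
  step 6. node 2  ⊔preds=[-5,4]  new=[-5,2]  old=[-4,2]  +wl: 1
  step 7. node 0  ⊔preds=[-5,4]  new=[-5,4]  old=[-4,4]  +wl: 2
  step 8. node 1  ⊔preds=[-5,4]  new=[-5,4]  stable
  step 9. node 2  ⊔preds=[-5,4]  new=[-5,2]  stable

Least fixpoint reached:
  node 0: [-5,4]
  node 1: [-5,4]
  node 2: [-5,2]

9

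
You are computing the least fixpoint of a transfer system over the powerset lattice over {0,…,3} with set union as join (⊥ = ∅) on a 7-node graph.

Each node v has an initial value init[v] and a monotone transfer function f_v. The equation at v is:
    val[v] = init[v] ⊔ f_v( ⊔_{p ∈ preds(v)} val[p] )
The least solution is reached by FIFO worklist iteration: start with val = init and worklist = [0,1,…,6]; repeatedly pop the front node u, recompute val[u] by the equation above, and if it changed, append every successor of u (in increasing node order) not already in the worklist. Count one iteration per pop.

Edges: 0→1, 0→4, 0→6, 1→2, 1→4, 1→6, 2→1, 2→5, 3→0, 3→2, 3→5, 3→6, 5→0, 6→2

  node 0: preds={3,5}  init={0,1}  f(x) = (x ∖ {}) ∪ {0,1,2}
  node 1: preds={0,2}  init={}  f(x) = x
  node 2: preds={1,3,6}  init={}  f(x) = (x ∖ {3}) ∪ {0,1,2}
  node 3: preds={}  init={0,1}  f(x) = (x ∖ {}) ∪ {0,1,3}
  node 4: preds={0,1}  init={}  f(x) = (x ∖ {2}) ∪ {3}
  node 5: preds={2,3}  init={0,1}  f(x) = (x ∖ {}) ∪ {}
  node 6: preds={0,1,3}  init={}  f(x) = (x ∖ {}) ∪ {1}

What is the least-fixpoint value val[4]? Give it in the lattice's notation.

Trace (14 dequeues):
  [1] u=0 | in {0,1} | out {0,1,2} | prev {0,1} | push {}
  [2] u=1 | in {0,1,2} | out {0,1,2} | prev {} | push {}
  [3] u=2 | in {0,1,2} | out {0,1,2} | prev {} | push {1}
  [4] u=3 | in {} | out {0,1,3} | prev {0,1} | push {0,2}
  [5] u=4 | in {0,1,2} | out {0,1,3} | prev {} | push {}
  [6] u=5 | in {0,1,2,3} | out {0,1,2,3} | prev {0,1} | push {}
  [7] u=6 | in {0,1,2,3} | out {0,1,2,3} | prev {} | push {}
  [8] u=1 | in {0,1,2} | out {0,1,2} | ==
  [9] u=0 | in {0,1,2,3} | out {0,1,2,3} | prev {0,1,2} | push {1,4,6}
  [10] u=2 | in {0,1,2,3} | out {0,1,2} | ==
  [11] u=1 | in {0,1,2,3} | out {0,1,2,3} | prev {0,1,2} | push {2}
  [12] u=4 | in {0,1,2,3} | out {0,1,3} | ==
  [13] u=6 | in {0,1,2,3} | out {0,1,2,3} | ==
  [14] u=2 | in {0,1,2,3} | out {0,1,2} | ==

Converged values:
  [0] {0,1,2,3}
  [1] {0,1,2,3}
  [2] {0,1,2}
  [3] {0,1,3}
  [4] {0,1,3}
  [5] {0,1,2,3}
  [6] {0,1,2,3}

{0,1,3}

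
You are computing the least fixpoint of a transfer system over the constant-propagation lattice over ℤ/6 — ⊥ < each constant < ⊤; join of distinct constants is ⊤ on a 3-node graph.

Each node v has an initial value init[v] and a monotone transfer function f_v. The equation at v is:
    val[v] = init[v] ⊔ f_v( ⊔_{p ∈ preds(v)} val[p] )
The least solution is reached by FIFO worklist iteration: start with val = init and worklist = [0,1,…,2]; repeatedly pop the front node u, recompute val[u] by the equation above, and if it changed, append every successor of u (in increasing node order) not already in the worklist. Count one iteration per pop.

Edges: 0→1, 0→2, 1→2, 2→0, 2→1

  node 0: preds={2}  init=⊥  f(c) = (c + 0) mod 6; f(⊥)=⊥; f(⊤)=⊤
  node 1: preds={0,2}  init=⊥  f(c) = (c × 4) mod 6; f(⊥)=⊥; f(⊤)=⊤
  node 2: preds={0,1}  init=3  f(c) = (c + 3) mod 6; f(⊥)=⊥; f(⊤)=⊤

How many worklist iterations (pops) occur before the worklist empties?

6

Iteration log — 6 steps:
  step 1. node 0  ⊔preds=3  new=3  old=⊥  +wl: 
  step 2. node 1  ⊔preds=3  new=0  old=⊥  +wl: 
  step 3. node 2  ⊔preds=⊤  new=⊤  old=3  +wl: 0,1
  step 4. node 0  ⊔preds=⊤  new=⊤  old=3  +wl: 2
  step 5. node 1  ⊔preds=⊤  new=⊤  old=0  +wl: 
  step 6. node 2  ⊔preds=⊤  new=⊤  stable

Least fixpoint reached:
  node 0: ⊤
  node 1: ⊤
  node 2: ⊤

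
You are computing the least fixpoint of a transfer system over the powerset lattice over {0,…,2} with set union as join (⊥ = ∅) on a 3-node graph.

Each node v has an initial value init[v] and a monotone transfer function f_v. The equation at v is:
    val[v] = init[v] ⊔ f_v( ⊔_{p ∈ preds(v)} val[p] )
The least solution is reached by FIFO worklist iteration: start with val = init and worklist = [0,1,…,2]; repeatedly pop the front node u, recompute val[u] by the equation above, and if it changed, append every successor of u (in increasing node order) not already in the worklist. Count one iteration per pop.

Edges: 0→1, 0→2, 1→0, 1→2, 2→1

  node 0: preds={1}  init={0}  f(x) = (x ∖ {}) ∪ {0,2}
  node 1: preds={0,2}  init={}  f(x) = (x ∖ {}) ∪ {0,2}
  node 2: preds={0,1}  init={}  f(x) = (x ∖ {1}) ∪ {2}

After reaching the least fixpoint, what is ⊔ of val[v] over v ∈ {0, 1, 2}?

{0,2}

Worklist (5 pops):
  #1 pop 0: in={} → {0,2} (was {0}); enqueue []
  #2 pop 1: in={0,2} → {0,2} (was {}); enqueue [0]
  #3 pop 2: in={0,2} → {0,2} (was {}); enqueue [1]
  #4 pop 0: in={0,2} → {0,2} (no change)
  #5 pop 1: in={0,2} → {0,2} (no change)

Fixpoint:
  val[0] = {0,2}
  val[1] = {0,2}
  val[2] = {0,2}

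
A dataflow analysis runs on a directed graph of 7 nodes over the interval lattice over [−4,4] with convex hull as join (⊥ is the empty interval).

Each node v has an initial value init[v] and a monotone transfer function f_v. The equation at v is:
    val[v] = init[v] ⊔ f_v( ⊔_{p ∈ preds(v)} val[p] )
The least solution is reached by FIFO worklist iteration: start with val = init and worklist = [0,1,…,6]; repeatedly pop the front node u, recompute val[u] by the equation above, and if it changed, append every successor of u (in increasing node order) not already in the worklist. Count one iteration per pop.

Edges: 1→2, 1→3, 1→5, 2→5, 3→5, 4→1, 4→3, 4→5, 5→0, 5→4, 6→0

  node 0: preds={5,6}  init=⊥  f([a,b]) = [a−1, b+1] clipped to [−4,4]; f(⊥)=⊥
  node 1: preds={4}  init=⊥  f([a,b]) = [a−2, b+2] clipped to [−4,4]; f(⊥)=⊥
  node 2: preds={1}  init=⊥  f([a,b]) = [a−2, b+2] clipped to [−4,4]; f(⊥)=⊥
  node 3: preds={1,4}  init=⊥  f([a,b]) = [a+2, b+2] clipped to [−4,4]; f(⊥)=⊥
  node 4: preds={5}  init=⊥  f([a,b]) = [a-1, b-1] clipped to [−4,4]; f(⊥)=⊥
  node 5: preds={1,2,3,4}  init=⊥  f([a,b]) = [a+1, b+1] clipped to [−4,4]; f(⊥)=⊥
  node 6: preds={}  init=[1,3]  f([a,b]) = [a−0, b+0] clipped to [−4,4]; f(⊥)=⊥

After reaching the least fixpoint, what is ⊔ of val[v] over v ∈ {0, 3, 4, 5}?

Worklist (7 pops):
  #1 pop 0: in=[1,3] → [0,4] (was ⊥); enqueue []
  #2 pop 1: in=⊥ → ⊥ (no change)
  #3 pop 2: in=⊥ → ⊥ (no change)
  #4 pop 3: in=⊥ → ⊥ (no change)
  #5 pop 4: in=⊥ → ⊥ (no change)
  #6 pop 5: in=⊥ → ⊥ (no change)
  #7 pop 6: in=⊥ → [1,3] (no change)

Fixpoint:
  val[0] = [0,4]
  val[1] = ⊥
  val[2] = ⊥
  val[3] = ⊥
  val[4] = ⊥
  val[5] = ⊥
  val[6] = [1,3]

[0,4]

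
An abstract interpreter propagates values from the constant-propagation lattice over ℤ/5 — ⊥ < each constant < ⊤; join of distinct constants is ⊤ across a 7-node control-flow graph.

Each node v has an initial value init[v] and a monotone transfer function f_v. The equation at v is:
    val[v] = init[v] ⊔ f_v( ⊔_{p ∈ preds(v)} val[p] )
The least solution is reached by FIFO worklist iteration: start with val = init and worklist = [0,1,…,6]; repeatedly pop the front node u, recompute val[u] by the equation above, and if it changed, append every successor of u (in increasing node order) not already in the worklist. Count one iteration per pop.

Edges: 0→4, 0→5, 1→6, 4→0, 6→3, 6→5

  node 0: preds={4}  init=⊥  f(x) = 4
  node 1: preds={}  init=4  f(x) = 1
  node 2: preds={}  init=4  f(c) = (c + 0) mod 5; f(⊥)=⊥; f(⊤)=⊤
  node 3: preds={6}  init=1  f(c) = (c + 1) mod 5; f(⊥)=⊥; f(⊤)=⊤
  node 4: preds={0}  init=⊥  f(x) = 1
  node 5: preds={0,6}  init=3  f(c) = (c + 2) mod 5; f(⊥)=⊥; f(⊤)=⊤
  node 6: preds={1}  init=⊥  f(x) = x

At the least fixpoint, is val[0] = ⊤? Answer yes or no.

no

Trace (10 dequeues):
  [1] u=0 | in ⊥ | out 4 | prev ⊥ | push {}
  [2] u=1 | in ⊥ | out ⊤ | prev 4 | push {}
  [3] u=2 | in ⊥ | out 4 | ==
  [4] u=3 | in ⊥ | out 1 | ==
  [5] u=4 | in 4 | out 1 | prev ⊥ | push {0}
  [6] u=5 | in 4 | out ⊤ | prev 3 | push {}
  [7] u=6 | in ⊤ | out ⊤ | prev ⊥ | push {3,5}
  [8] u=0 | in 1 | out 4 | ==
  [9] u=3 | in ⊤ | out ⊤ | prev 1 | push {}
  [10] u=5 | in ⊤ | out ⊤ | ==

Converged values:
  [0] 4
  [1] ⊤
  [2] 4
  [3] ⊤
  [4] 1
  [5] ⊤
  [6] ⊤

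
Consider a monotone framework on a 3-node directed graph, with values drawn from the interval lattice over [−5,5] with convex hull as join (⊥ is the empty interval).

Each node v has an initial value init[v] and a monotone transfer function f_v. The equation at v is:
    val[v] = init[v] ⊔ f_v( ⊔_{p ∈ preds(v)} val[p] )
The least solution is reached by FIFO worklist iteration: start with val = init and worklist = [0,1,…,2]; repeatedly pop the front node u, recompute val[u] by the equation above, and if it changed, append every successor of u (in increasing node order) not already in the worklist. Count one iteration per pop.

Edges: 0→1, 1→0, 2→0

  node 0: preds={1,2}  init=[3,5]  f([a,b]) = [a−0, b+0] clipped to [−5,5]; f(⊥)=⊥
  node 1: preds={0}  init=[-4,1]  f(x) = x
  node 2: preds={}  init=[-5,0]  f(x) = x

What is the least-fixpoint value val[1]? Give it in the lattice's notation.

Worklist (4 pops):
  #1 pop 0: in=[-5,1] → [-5,5] (was [3,5]); enqueue []
  #2 pop 1: in=[-5,5] → [-5,5] (was [-4,1]); enqueue [0]
  #3 pop 2: in=⊥ → [-5,0] (no change)
  #4 pop 0: in=[-5,5] → [-5,5] (no change)

Fixpoint:
  val[0] = [-5,5]
  val[1] = [-5,5]
  val[2] = [-5,0]

[-5,5]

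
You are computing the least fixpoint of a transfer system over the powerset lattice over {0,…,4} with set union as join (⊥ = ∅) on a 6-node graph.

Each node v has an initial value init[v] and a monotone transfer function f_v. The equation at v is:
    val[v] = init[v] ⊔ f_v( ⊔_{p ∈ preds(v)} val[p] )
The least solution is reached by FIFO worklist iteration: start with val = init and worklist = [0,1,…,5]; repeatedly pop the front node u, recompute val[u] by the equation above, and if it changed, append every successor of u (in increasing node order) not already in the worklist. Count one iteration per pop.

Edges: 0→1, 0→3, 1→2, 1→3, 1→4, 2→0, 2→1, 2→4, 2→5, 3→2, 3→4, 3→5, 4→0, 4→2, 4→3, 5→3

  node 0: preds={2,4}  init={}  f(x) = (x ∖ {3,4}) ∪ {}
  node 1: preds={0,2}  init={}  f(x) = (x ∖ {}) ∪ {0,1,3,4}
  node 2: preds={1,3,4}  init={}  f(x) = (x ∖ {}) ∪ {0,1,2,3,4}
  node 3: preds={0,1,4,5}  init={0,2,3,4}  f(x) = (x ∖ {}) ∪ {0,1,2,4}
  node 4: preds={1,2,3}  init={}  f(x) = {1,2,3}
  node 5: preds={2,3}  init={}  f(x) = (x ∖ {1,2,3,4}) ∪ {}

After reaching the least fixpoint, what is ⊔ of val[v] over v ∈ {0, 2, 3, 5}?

Worklist (11 pops):
  #1 pop 0: in={} → {} (no change)
  #2 pop 1: in={} → {0,1,3,4} (was {}); enqueue []
  #3 pop 2: in={0,1,2,3,4} → {0,1,2,3,4} (was {}); enqueue [0,1]
  #4 pop 3: in={0,1,3,4} → {0,1,2,3,4} (was {0,2,3,4}); enqueue [2]
  #5 pop 4: in={0,1,2,3,4} → {1,2,3} (was {}); enqueue [3]
  #6 pop 5: in={0,1,2,3,4} → {0} (was {}); enqueue []
  #7 pop 0: in={0,1,2,3,4} → {0,1,2} (was {}); enqueue []
  #8 pop 1: in={0,1,2,3,4} → {0,1,2,3,4} (was {0,1,3,4}); enqueue [4]
  #9 pop 2: in={0,1,2,3,4} → {0,1,2,3,4} (no change)
  #10 pop 3: in={0,1,2,3,4} → {0,1,2,3,4} (no change)
  #11 pop 4: in={0,1,2,3,4} → {1,2,3} (no change)

Fixpoint:
  val[0] = {0,1,2}
  val[1] = {0,1,2,3,4}
  val[2] = {0,1,2,3,4}
  val[3] = {0,1,2,3,4}
  val[4] = {1,2,3}
  val[5] = {0}

{0,1,2,3,4}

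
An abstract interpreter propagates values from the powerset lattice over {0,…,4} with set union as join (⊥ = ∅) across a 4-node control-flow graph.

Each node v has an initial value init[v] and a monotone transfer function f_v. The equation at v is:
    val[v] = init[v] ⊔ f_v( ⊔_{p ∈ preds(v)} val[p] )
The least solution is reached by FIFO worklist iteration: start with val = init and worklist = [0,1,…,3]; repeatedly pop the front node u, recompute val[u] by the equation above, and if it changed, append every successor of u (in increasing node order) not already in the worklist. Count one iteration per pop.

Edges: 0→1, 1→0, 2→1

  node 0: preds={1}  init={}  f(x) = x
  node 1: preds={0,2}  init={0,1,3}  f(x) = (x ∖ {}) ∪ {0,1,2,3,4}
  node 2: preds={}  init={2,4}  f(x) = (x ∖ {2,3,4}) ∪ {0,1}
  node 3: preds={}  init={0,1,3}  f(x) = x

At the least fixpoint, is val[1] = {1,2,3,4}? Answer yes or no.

no

Iteration log — 6 steps:
  step 1. node 0  ⊔preds={0,1,3}  new={0,1,3}  old={}  +wl: 
  step 2. node 1  ⊔preds={0,1,2,3,4}  new={0,1,2,3,4}  old={0,1,3}  +wl: 0
  step 3. node 2  ⊔preds={}  new={0,1,2,4}  old={2,4}  +wl: 1
  step 4. node 3  ⊔preds={}  new={0,1,3}  stable
  step 5. node 0  ⊔preds={0,1,2,3,4}  new={0,1,2,3,4}  old={0,1,3}  +wl: 
  step 6. node 1  ⊔preds={0,1,2,3,4}  new={0,1,2,3,4}  stable

Least fixpoint reached:
  node 0: {0,1,2,3,4}
  node 1: {0,1,2,3,4}
  node 2: {0,1,2,4}
  node 3: {0,1,3}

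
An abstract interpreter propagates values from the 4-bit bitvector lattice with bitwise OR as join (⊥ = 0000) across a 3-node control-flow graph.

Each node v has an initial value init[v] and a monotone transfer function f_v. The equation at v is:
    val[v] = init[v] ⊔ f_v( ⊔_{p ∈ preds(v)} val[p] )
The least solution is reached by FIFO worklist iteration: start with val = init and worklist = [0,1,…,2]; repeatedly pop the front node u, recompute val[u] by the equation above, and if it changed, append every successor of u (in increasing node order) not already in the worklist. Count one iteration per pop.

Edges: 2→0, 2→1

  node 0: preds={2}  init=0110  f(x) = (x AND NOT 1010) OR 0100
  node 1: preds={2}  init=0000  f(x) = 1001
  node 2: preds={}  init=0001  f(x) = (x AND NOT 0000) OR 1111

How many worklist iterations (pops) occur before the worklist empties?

Worklist (5 pops):
  #1 pop 0: in=0001 → 0111 (was 0110); enqueue []
  #2 pop 1: in=0001 → 1001 (was 0000); enqueue []
  #3 pop 2: in=0000 → 1111 (was 0001); enqueue [0,1]
  #4 pop 0: in=1111 → 0111 (no change)
  #5 pop 1: in=1111 → 1001 (no change)

Fixpoint:
  val[0] = 0111
  val[1] = 1001
  val[2] = 1111

5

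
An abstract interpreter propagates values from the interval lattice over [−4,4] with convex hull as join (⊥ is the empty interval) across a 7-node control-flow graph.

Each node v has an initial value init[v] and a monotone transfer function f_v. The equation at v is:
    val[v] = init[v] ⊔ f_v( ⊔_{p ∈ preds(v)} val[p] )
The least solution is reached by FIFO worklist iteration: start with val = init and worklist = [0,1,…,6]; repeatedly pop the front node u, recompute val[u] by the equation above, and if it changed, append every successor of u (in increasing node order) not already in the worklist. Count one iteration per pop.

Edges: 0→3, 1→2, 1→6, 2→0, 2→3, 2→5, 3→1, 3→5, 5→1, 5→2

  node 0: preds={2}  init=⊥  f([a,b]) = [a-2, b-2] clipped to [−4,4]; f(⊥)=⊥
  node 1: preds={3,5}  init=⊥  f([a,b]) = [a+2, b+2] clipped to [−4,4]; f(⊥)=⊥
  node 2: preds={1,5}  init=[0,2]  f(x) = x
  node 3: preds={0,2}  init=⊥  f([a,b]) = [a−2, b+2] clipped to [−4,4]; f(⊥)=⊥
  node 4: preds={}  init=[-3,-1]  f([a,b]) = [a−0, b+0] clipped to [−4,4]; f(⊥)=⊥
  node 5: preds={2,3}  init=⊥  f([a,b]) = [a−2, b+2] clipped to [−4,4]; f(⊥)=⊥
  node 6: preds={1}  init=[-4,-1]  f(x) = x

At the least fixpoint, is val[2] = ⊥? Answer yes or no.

no

Trace (13 dequeues):
  [1] u=0 | in [0,2] | out [-2,0] | prev ⊥ | push {}
  [2] u=1 | in ⊥ | out ⊥ | ==
  [3] u=2 | in ⊥ | out [0,2] | ==
  [4] u=3 | in [-2,2] | out [-4,4] | prev ⊥ | push {1}
  [5] u=4 | in ⊥ | out [-3,-1] | ==
  [6] u=5 | in [-4,4] | out [-4,4] | prev ⊥ | push {2}
  [7] u=6 | in ⊥ | out [-4,-1] | ==
  [8] u=1 | in [-4,4] | out [-2,4] | prev ⊥ | push {6}
  [9] u=2 | in [-4,4] | out [-4,4] | prev [0,2] | push {0,3,5}
  [10] u=6 | in [-2,4] | out [-4,4] | prev [-4,-1] | push {}
  [11] u=0 | in [-4,4] | out [-4,2] | prev [-2,0] | push {}
  [12] u=3 | in [-4,4] | out [-4,4] | ==
  [13] u=5 | in [-4,4] | out [-4,4] | ==

Converged values:
  [0] [-4,2]
  [1] [-2,4]
  [2] [-4,4]
  [3] [-4,4]
  [4] [-3,-1]
  [5] [-4,4]
  [6] [-4,4]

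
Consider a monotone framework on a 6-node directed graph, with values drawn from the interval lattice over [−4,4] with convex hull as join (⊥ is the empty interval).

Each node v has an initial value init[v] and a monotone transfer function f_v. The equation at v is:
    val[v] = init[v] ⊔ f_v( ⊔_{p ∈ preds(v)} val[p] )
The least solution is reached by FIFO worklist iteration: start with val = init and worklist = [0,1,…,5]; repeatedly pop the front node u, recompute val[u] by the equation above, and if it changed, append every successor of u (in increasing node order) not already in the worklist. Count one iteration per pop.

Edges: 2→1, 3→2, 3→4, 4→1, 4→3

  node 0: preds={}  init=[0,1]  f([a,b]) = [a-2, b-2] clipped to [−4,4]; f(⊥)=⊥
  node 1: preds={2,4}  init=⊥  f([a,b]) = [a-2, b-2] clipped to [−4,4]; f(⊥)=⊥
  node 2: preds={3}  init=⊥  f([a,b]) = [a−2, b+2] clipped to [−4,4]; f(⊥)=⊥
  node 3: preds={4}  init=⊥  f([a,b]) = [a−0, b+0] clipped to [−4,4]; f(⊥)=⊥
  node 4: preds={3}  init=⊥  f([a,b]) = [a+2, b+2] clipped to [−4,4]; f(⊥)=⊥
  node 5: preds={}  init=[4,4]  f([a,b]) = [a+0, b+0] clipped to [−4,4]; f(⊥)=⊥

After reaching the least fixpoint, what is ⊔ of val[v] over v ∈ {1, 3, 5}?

[4,4]

Iteration log — 6 steps:
  step 1. node 0  ⊔preds=⊥  new=[0,1]  stable
  step 2. node 1  ⊔preds=⊥  new=⊥  stable
  step 3. node 2  ⊔preds=⊥  new=⊥  stable
  step 4. node 3  ⊔preds=⊥  new=⊥  stable
  step 5. node 4  ⊔preds=⊥  new=⊥  stable
  step 6. node 5  ⊔preds=⊥  new=[4,4]  stable

Least fixpoint reached:
  node 0: [0,1]
  node 1: ⊥
  node 2: ⊥
  node 3: ⊥
  node 4: ⊥
  node 5: [4,4]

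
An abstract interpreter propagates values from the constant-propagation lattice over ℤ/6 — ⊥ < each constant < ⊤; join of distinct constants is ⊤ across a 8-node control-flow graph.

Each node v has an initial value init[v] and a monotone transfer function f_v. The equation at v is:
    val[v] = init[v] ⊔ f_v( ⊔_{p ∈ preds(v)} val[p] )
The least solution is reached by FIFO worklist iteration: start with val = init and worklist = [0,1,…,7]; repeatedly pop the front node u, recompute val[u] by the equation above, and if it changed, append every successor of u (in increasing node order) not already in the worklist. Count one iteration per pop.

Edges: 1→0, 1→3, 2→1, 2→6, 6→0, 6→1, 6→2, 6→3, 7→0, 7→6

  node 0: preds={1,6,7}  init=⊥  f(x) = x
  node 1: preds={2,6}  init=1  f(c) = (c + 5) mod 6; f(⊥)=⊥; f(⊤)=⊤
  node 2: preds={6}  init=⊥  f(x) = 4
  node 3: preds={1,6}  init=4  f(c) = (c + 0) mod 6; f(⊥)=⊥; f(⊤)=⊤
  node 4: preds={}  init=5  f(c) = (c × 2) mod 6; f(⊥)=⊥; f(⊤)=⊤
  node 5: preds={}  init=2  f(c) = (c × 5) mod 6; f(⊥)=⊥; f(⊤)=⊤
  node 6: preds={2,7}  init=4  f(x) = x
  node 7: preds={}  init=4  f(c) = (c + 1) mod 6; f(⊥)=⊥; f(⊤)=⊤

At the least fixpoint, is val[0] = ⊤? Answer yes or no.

Trace (10 dequeues):
  [1] u=0 | in ⊤ | out ⊤ | prev ⊥ | push {}
  [2] u=1 | in 4 | out ⊤ | prev 1 | push {0}
  [3] u=2 | in 4 | out 4 | prev ⊥ | push {1}
  [4] u=3 | in ⊤ | out ⊤ | prev 4 | push {}
  [5] u=4 | in ⊥ | out 5 | ==
  [6] u=5 | in ⊥ | out 2 | ==
  [7] u=6 | in 4 | out 4 | ==
  [8] u=7 | in ⊥ | out 4 | ==
  [9] u=0 | in ⊤ | out ⊤ | ==
  [10] u=1 | in 4 | out ⊤ | ==

Converged values:
  [0] ⊤
  [1] ⊤
  [2] 4
  [3] ⊤
  [4] 5
  [5] 2
  [6] 4
  [7] 4

yes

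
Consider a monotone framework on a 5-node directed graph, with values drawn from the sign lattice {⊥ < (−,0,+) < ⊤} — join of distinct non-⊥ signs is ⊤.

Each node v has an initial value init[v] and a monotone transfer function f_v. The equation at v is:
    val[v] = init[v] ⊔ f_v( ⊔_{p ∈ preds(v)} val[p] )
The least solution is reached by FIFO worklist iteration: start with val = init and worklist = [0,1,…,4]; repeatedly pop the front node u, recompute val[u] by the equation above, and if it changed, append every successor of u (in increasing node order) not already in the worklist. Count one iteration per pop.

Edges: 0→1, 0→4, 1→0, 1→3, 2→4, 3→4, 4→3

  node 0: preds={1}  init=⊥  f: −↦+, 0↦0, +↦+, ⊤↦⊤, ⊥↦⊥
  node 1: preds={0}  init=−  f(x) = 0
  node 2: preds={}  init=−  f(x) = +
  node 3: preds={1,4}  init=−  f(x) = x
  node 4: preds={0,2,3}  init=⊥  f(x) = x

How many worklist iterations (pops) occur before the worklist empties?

9

Iteration log — 9 steps:
  step 1. node 0  ⊔preds=−  new=+  old=⊥  +wl: 
  step 2. node 1  ⊔preds=+  new=⊤  old=−  +wl: 0
  step 3. node 2  ⊔preds=⊥  new=⊤  old=−  +wl: 
  step 4. node 3  ⊔preds=⊤  new=⊤  old=−  +wl: 
  step 5. node 4  ⊔preds=⊤  new=⊤  old=⊥  +wl: 3
  step 6. node 0  ⊔preds=⊤  new=⊤  old=+  +wl: 1,4
  step 7. node 3  ⊔preds=⊤  new=⊤  stable
  step 8. node 1  ⊔preds=⊤  new=⊤  stable
  step 9. node 4  ⊔preds=⊤  new=⊤  stable

Least fixpoint reached:
  node 0: ⊤
  node 1: ⊤
  node 2: ⊤
  node 3: ⊤
  node 4: ⊤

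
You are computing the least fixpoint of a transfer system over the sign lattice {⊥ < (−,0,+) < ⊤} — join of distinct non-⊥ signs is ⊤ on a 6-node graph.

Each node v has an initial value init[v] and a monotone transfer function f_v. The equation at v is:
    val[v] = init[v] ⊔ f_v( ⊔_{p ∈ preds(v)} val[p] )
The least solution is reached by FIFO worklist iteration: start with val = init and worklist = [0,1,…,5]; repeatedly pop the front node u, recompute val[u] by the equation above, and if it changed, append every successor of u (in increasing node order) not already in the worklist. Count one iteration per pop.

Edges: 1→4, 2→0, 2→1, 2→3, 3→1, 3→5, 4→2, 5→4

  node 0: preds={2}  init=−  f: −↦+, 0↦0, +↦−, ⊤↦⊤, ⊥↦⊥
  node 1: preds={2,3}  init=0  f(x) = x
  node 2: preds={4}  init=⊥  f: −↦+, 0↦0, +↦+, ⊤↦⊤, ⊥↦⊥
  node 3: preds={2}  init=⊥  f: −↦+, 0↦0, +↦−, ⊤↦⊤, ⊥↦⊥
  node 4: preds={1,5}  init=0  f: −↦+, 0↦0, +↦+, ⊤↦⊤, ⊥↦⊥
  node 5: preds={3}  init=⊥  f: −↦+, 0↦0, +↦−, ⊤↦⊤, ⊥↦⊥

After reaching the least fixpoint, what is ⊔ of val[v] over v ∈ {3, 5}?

Iteration log — 9 steps:
  step 1. node 0  ⊔preds=⊥  new=−  stable
  step 2. node 1  ⊔preds=⊥  new=0  stable
  step 3. node 2  ⊔preds=0  new=0  old=⊥  +wl: 0,1
  step 4. node 3  ⊔preds=0  new=0  old=⊥  +wl: 
  step 5. node 4  ⊔preds=0  new=0  stable
  step 6. node 5  ⊔preds=0  new=0  old=⊥  +wl: 4
  step 7. node 0  ⊔preds=0  new=⊤  old=−  +wl: 
  step 8. node 1  ⊔preds=0  new=0  stable
  step 9. node 4  ⊔preds=0  new=0  stable

Least fixpoint reached:
  node 0: ⊤
  node 1: 0
  node 2: 0
  node 3: 0
  node 4: 0
  node 5: 0

0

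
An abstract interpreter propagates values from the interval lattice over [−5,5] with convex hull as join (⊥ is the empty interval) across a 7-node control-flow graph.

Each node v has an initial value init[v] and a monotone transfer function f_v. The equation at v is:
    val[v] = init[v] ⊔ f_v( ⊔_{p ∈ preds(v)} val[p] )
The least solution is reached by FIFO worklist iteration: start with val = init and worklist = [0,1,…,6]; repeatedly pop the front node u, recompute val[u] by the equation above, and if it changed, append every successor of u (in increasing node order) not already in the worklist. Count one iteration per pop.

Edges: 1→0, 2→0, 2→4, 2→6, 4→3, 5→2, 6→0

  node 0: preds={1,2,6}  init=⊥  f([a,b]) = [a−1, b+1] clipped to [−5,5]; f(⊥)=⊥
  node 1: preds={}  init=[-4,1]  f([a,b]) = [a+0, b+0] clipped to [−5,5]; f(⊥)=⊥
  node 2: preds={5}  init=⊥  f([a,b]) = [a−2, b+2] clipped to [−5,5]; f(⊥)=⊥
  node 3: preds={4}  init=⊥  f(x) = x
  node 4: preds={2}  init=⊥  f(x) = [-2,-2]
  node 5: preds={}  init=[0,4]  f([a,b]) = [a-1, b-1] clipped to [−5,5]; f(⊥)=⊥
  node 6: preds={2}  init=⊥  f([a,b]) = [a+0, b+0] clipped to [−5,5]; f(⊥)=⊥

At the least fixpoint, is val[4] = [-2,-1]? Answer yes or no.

Iteration log — 9 steps:
  step 1. node 0  ⊔preds=[-4,1]  new=[-5,2]  old=⊥  +wl: 
  step 2. node 1  ⊔preds=⊥  new=[-4,1]  stable
  step 3. node 2  ⊔preds=[0,4]  new=[-2,5]  old=⊥  +wl: 0
  step 4. node 3  ⊔preds=⊥  new=⊥  stable
  step 5. node 4  ⊔preds=[-2,5]  new=[-2,-2]  old=⊥  +wl: 3
  step 6. node 5  ⊔preds=⊥  new=[0,4]  stable
  step 7. node 6  ⊔preds=[-2,5]  new=[-2,5]  old=⊥  +wl: 
  step 8. node 0  ⊔preds=[-4,5]  new=[-5,5]  old=[-5,2]  +wl: 
  step 9. node 3  ⊔preds=[-2,-2]  new=[-2,-2]  old=⊥  +wl: 

Least fixpoint reached:
  node 0: [-5,5]
  node 1: [-4,1]
  node 2: [-2,5]
  node 3: [-2,-2]
  node 4: [-2,-2]
  node 5: [0,4]
  node 6: [-2,5]

no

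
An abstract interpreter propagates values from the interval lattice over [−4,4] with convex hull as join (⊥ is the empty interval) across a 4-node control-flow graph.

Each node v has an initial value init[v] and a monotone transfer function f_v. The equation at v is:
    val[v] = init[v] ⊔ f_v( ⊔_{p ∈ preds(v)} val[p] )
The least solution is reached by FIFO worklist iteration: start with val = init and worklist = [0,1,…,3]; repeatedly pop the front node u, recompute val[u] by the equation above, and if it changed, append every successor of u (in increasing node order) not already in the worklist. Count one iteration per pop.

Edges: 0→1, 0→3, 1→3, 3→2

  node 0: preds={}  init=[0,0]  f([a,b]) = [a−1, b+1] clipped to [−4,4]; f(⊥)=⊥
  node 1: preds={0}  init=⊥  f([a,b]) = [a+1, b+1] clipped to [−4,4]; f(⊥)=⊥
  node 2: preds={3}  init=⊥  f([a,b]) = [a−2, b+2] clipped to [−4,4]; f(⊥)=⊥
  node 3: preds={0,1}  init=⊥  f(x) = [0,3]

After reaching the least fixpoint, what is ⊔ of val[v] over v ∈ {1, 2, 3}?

[-2,4]

Iteration log — 5 steps:
  step 1. node 0  ⊔preds=⊥  new=[0,0]  stable
  step 2. node 1  ⊔preds=[0,0]  new=[1,1]  old=⊥  +wl: 
  step 3. node 2  ⊔preds=⊥  new=⊥  stable
  step 4. node 3  ⊔preds=[0,1]  new=[0,3]  old=⊥  +wl: 2
  step 5. node 2  ⊔preds=[0,3]  new=[-2,4]  old=⊥  +wl: 

Least fixpoint reached:
  node 0: [0,0]
  node 1: [1,1]
  node 2: [-2,4]
  node 3: [0,3]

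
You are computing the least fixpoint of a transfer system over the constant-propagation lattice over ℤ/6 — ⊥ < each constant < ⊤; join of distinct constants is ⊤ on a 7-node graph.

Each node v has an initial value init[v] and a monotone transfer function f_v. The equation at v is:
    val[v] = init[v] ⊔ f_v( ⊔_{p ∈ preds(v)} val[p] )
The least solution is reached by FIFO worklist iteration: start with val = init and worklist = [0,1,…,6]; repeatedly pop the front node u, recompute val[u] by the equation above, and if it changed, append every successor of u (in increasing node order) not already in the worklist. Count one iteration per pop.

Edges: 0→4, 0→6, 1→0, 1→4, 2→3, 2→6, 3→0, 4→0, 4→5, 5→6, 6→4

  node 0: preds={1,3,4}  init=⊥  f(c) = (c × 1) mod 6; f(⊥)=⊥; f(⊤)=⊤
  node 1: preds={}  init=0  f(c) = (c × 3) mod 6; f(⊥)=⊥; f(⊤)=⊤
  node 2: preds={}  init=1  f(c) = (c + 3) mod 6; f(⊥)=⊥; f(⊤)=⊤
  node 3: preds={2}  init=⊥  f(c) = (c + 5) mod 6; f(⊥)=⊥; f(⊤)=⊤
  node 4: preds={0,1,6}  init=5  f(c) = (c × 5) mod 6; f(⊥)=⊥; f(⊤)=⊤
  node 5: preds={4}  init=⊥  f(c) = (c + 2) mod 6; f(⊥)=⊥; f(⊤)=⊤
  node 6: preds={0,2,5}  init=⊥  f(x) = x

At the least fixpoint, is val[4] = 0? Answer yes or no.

Trace (9 dequeues):
  [1] u=0 | in ⊤ | out ⊤ | prev ⊥ | push {}
  [2] u=1 | in ⊥ | out 0 | ==
  [3] u=2 | in ⊥ | out 1 | ==
  [4] u=3 | in 1 | out 0 | prev ⊥ | push {0}
  [5] u=4 | in ⊤ | out ⊤ | prev 5 | push {}
  [6] u=5 | in ⊤ | out ⊤ | prev ⊥ | push {}
  [7] u=6 | in ⊤ | out ⊤ | prev ⊥ | push {4}
  [8] u=0 | in ⊤ | out ⊤ | ==
  [9] u=4 | in ⊤ | out ⊤ | ==

Converged values:
  [0] ⊤
  [1] 0
  [2] 1
  [3] 0
  [4] ⊤
  [5] ⊤
  [6] ⊤

no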